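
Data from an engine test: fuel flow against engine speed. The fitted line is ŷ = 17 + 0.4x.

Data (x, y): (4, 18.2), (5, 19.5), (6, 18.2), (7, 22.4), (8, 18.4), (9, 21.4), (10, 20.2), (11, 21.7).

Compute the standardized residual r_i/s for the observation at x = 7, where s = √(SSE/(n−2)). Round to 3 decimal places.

1.752

x=4: ŷ = 17 + 0.4·4 = 18.6; r = 18.2 − 18.6 = -0.4
x=5: ŷ = 17 + 0.4·5 = 19; r = 19.5 − 19 = 0.5
x=6: ŷ = 17 + 0.4·6 = 19.4; r = 18.2 − 19.4 = -1.2
x=7: ŷ = 17 + 0.4·7 = 19.8; r = 22.4 − 19.8 = 2.6
x=8: ŷ = 17 + 0.4·8 = 20.2; r = 18.4 − 20.2 = -1.8
x=9: ŷ = 17 + 0.4·9 = 20.6; r = 21.4 − 20.6 = 0.8
x=10: ŷ = 17 + 0.4·10 = 21; r = 20.2 − 21 = -0.8
x=11: ŷ = 17 + 0.4·11 = 21.4; r = 21.7 − 21.4 = 0.3
SSE = 0.16 + 0.25 + 1.44 + 6.76 + 3.24 + 0.64 + 0.64 + 0.09 = 13.22
s = √(13.22/6) = 1.48436
r/s = 2.6 / 1.48436 = 1.752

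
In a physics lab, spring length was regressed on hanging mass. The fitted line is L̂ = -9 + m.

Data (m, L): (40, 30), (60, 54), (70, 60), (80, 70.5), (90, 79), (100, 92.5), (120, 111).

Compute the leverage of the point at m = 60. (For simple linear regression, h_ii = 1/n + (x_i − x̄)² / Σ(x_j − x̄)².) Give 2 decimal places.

h = 0.24

m̄ = (40 + 60 + 70 + 80 + 90 + 100 + 120)/7 = 80
Σ(m − m̄)² = 1600 + 400 + 100 + 0 + 100 + 400 + 1600 = 4200
h = 1/7 + (-20)²/4200 = 0.142857 + 0.0952381 = 0.24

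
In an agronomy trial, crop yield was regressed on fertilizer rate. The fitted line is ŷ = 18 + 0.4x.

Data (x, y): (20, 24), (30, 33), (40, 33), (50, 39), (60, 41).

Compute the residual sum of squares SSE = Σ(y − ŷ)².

SSE = 16

x=20: ŷ = 18 + 0.4·20 = 26; e = 24 − 26 = -2
x=30: ŷ = 18 + 0.4·30 = 30; e = 33 − 30 = 3
x=40: ŷ = 18 + 0.4·40 = 34; e = 33 − 34 = -1
x=50: ŷ = 18 + 0.4·50 = 38; e = 39 − 38 = 1
x=60: ŷ = 18 + 0.4·60 = 42; e = 41 − 42 = -1
SSE = 4 + 9 + 1 + 1 + 1 = 16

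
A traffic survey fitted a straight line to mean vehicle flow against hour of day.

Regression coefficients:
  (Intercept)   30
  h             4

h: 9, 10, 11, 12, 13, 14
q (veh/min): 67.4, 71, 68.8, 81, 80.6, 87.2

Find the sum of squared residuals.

SSE = 42.4

h=9: ŷ = 30 + 4·9 = 66; e = 67.4 − 66 = 1.4
h=10: ŷ = 30 + 4·10 = 70; e = 71 − 70 = 1
h=11: ŷ = 30 + 4·11 = 74; e = 68.8 − 74 = -5.2
h=12: ŷ = 30 + 4·12 = 78; e = 81 − 78 = 3
h=13: ŷ = 30 + 4·13 = 82; e = 80.6 − 82 = -1.4
h=14: ŷ = 30 + 4·14 = 86; e = 87.2 − 86 = 1.2
SSE = 1.96 + 1 + 27.04 + 9 + 1.96 + 1.44 = 42.4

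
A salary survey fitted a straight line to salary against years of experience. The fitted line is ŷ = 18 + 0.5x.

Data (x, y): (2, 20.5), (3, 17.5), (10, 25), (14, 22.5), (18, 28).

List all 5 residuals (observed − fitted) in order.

x=2: ŷ = 18 + 0.5·2 = 19; e = 20.5 − 19 = 1.5
x=3: ŷ = 18 + 0.5·3 = 19.5; e = 17.5 − 19.5 = -2
x=10: ŷ = 18 + 0.5·10 = 23; e = 25 − 23 = 2
x=14: ŷ = 18 + 0.5·14 = 25; e = 22.5 − 25 = -2.5
x=18: ŷ = 18 + 0.5·18 = 27; e = 28 − 27 = 1

1.5, -2, 2, -2.5, 1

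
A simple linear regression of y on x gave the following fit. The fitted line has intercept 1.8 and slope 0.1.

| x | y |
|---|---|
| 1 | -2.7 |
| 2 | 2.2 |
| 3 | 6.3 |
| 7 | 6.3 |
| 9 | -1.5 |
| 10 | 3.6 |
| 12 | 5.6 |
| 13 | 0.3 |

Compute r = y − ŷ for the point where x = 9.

ŷ = 1.8 + 0.1·9 = 2.7
r = -1.5 − 2.7 = -4.2

r = -4.2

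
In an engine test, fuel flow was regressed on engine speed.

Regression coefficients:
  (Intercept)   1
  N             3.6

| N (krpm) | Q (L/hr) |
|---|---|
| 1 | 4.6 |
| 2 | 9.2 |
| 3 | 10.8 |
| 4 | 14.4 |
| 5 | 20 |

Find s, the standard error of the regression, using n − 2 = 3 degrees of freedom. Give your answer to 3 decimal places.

N=1: ŷ = 1 + 3.6·1 = 4.6; r = 4.6 − 4.6 = 0
N=2: ŷ = 1 + 3.6·2 = 8.2; r = 9.2 − 8.2 = 1
N=3: ŷ = 1 + 3.6·3 = 11.8; r = 10.8 − 11.8 = -1
N=4: ŷ = 1 + 3.6·4 = 15.4; r = 14.4 − 15.4 = -1
N=5: ŷ = 1 + 3.6·5 = 19; r = 20 − 19 = 1
SSE = 0 + 1 + 1 + 1 + 1 = 4
s = √(4/3) = √1.33333 ≈ 1.155

s = 1.155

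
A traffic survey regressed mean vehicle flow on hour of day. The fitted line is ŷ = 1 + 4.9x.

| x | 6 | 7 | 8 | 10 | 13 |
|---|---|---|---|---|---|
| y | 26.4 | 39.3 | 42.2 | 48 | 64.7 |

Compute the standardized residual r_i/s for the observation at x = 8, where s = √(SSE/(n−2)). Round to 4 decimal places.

0.5477

x=6: ŷ = 1 + 4.9·6 = 30.4; r = 26.4 − 30.4 = -4
x=7: ŷ = 1 + 4.9·7 = 35.3; r = 39.3 − 35.3 = 4
x=8: ŷ = 1 + 4.9·8 = 40.2; r = 42.2 − 40.2 = 2
x=10: ŷ = 1 + 4.9·10 = 50; r = 48 − 50 = -2
x=13: ŷ = 1 + 4.9·13 = 64.7; r = 64.7 − 64.7 = 0
SSE = 16 + 16 + 4 + 4 + 0 = 40
s = √(40/3) = 3.65148
r/s = 2 / 3.65148 = 0.5477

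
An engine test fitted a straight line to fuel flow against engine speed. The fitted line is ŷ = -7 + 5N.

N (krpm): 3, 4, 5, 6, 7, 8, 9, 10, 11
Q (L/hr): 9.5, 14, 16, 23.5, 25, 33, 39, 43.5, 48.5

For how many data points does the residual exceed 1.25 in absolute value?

3

N=3: ŷ = -7 + 5·3 = 8; e = 9.5 − 8 = 1.5
N=4: ŷ = -7 + 5·4 = 13; e = 14 − 13 = 1
N=5: ŷ = -7 + 5·5 = 18; e = 16 − 18 = -2
N=6: ŷ = -7 + 5·6 = 23; e = 23.5 − 23 = 0.5
N=7: ŷ = -7 + 5·7 = 28; e = 25 − 28 = -3
N=8: ŷ = -7 + 5·8 = 33; e = 33 − 33 = 0
N=9: ŷ = -7 + 5·9 = 38; e = 39 − 38 = 1
N=10: ŷ = -7 + 5·10 = 43; e = 43.5 − 43 = 0.5
N=11: ŷ = -7 + 5·11 = 48; e = 48.5 − 48 = 0.5
|e| > 1.25: N=3 (|e|=1.5), N=5 (|e|=2), N=7 (|e|=3) → 3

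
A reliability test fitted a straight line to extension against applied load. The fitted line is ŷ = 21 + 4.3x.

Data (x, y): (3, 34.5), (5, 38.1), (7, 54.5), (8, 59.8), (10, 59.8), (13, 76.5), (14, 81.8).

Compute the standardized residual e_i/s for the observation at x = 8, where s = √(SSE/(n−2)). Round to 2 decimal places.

x=3: ŷ = 21 + 4.3·3 = 33.9; e = 34.5 − 33.9 = 0.6
x=5: ŷ = 21 + 4.3·5 = 42.5; e = 38.1 − 42.5 = -4.4
x=7: ŷ = 21 + 4.3·7 = 51.1; e = 54.5 − 51.1 = 3.4
x=8: ŷ = 21 + 4.3·8 = 55.4; e = 59.8 − 55.4 = 4.4
x=10: ŷ = 21 + 4.3·10 = 64; e = 59.8 − 64 = -4.2
x=13: ŷ = 21 + 4.3·13 = 76.9; e = 76.5 − 76.9 = -0.4
x=14: ŷ = 21 + 4.3·14 = 81.2; e = 81.8 − 81.2 = 0.6
SSE = 0.36 + 19.36 + 11.56 + 19.36 + 17.64 + 0.16 + 0.36 = 68.8
s = √(68.8/5) = 3.70945
e/s = 4.4 / 3.70945 = 1.19

1.19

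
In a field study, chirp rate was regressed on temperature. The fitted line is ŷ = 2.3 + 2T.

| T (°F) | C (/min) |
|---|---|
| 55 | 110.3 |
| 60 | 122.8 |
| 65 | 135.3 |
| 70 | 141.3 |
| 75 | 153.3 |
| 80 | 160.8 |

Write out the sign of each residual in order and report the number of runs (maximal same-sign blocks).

5 runs

T=55: ŷ = 2.3 + 2·55 = 112.3; r = 110.3 − 112.3 = -2
T=60: ŷ = 2.3 + 2·60 = 122.3; r = 122.8 − 122.3 = 0.5
T=65: ŷ = 2.3 + 2·65 = 132.3; r = 135.3 − 132.3 = 3
T=70: ŷ = 2.3 + 2·70 = 142.3; r = 141.3 − 142.3 = -1
T=75: ŷ = 2.3 + 2·75 = 152.3; r = 153.3 − 152.3 = 1
T=80: ŷ = 2.3 + 2·80 = 162.3; r = 160.8 − 162.3 = -1.5
Signs: − + + − + −
Runs: −×1, +×2, −×1, +×1, −×1 → 5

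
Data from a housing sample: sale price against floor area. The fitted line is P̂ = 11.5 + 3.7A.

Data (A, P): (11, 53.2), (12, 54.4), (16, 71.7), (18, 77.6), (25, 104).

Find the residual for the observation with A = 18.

e = -0.5

P̂ = 11.5 + 3.7·18 = 78.1
e = 77.6 − 78.1 = -0.5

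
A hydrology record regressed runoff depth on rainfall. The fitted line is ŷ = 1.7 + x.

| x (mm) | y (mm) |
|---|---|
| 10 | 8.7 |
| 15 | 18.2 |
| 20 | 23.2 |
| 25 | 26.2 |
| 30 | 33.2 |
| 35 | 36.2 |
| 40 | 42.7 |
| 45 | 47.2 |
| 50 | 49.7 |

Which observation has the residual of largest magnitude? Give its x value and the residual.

x = 10, r = -3

x=10: ŷ = 1.7 + 10 = 11.7; r = 8.7 − 11.7 = -3
x=15: ŷ = 1.7 + 15 = 16.7; r = 18.2 − 16.7 = 1.5
x=20: ŷ = 1.7 + 20 = 21.7; r = 23.2 − 21.7 = 1.5
x=25: ŷ = 1.7 + 25 = 26.7; r = 26.2 − 26.7 = -0.5
x=30: ŷ = 1.7 + 30 = 31.7; r = 33.2 − 31.7 = 1.5
x=35: ŷ = 1.7 + 35 = 36.7; r = 36.2 − 36.7 = -0.5
x=40: ŷ = 1.7 + 40 = 41.7; r = 42.7 − 41.7 = 1
x=45: ŷ = 1.7 + 45 = 46.7; r = 47.2 − 46.7 = 0.5
x=50: ŷ = 1.7 + 50 = 51.7; r = 49.7 − 51.7 = -2
Largest |r| is 3 at x = 10, residual -3.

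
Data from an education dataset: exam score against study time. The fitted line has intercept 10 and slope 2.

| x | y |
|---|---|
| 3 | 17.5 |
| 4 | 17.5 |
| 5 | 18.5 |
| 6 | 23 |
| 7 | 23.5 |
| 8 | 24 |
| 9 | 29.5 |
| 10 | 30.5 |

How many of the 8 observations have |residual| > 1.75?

1

x=3: ŷ = 10 + 2·3 = 16; r = 17.5 − 16 = 1.5
x=4: ŷ = 10 + 2·4 = 18; r = 17.5 − 18 = -0.5
x=5: ŷ = 10 + 2·5 = 20; r = 18.5 − 20 = -1.5
x=6: ŷ = 10 + 2·6 = 22; r = 23 − 22 = 1
x=7: ŷ = 10 + 2·7 = 24; r = 23.5 − 24 = -0.5
x=8: ŷ = 10 + 2·8 = 26; r = 24 − 26 = -2
x=9: ŷ = 10 + 2·9 = 28; r = 29.5 − 28 = 1.5
x=10: ŷ = 10 + 2·10 = 30; r = 30.5 − 30 = 0.5
|r| > 1.75: x=8 (|r|=2) → 1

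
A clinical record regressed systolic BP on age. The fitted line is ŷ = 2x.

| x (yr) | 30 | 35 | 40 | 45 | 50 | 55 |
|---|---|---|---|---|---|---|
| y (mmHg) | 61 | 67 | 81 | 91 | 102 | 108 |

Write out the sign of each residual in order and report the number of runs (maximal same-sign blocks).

4 runs

x=30: ŷ = 2·30 = 60; r = 61 − 60 = 1
x=35: ŷ = 2·35 = 70; r = 67 − 70 = -3
x=40: ŷ = 2·40 = 80; r = 81 − 80 = 1
x=45: ŷ = 2·45 = 90; r = 91 − 90 = 1
x=50: ŷ = 2·50 = 100; r = 102 − 100 = 2
x=55: ŷ = 2·55 = 110; r = 108 − 110 = -2
Signs: + − + + + −
Runs: +×1, −×1, +×3, −×1 → 4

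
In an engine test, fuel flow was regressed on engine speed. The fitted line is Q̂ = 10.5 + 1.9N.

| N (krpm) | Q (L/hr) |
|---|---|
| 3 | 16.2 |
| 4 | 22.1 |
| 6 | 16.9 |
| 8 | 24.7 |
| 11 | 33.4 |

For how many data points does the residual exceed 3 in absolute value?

N=3: Q̂ = 10.5 + 1.9·3 = 16.2; r = 16.2 − 16.2 = 0
N=4: Q̂ = 10.5 + 1.9·4 = 18.1; r = 22.1 − 18.1 = 4
N=6: Q̂ = 10.5 + 1.9·6 = 21.9; r = 16.9 − 21.9 = -5
N=8: Q̂ = 10.5 + 1.9·8 = 25.7; r = 24.7 − 25.7 = -1
N=11: Q̂ = 10.5 + 1.9·11 = 31.4; r = 33.4 − 31.4 = 2
|r| > 3: N=4 (|r|=4), N=6 (|r|=5) → 2

2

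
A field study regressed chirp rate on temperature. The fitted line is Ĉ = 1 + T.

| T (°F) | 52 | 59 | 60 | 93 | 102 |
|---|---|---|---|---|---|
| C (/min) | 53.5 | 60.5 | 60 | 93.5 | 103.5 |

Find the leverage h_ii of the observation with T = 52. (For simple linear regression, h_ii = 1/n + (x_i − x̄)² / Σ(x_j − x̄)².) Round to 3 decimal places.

T̄ = (52 + 59 + 60 + 93 + 102)/5 = 73.2
Σ(T − T̄)² = 449.44 + 201.64 + 174.24 + 392.04 + 829.44 = 2046.8
h = 1/5 + (-21.2)²/2046.8 = 0.2 + 0.219582 = 0.420

h = 0.420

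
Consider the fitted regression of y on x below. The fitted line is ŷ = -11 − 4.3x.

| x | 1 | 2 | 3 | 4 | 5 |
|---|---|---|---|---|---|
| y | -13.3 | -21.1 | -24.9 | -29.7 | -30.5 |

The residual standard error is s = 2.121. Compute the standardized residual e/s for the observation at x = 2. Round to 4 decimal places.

ŷ = -11 − 4.3·2 = -19.6
e = -21.1 − (-19.6) = -1.5
e/s = -1.5 / 2.121 = -0.7072

-0.7072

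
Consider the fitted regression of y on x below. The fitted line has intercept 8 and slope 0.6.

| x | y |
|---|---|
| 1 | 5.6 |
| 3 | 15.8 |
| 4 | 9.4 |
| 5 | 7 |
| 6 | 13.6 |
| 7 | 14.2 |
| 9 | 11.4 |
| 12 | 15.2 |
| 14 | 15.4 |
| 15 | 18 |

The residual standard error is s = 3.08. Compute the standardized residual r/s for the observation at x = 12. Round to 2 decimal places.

ŷ = 8 + 0.6·12 = 15.2
r = 15.2 − 15.2 = 0
r/s = 0 / 3.08 = 0.00

0.00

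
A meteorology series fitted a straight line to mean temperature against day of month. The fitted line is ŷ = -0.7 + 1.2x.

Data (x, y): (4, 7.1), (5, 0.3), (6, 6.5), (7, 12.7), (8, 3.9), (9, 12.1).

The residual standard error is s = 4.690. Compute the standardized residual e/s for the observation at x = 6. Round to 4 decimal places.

0.0000

ŷ = -0.7 + 1.2·6 = 6.5
e = 6.5 − 6.5 = 0
e/s = 0 / 4.690 = 0.0000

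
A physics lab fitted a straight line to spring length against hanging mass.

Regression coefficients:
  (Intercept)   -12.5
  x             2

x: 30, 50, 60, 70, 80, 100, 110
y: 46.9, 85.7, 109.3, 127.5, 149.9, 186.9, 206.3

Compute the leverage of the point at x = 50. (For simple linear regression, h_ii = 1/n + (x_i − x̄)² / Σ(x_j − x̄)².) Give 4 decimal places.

h = 0.2409

x̄ = (30 + 50 + 60 + 70 + 80 + 100 + 110)/7 = 71.4286
Σ(x − x̄)² = 1716.33 + 459.184 + 130.612 + 2.04082 + 73.4694 + 816.327 + 1487.76 = 4685.71
h = 1/7 + (-21.4286)²/4685.71 = 0.142857 + 0.0979965 = 0.2409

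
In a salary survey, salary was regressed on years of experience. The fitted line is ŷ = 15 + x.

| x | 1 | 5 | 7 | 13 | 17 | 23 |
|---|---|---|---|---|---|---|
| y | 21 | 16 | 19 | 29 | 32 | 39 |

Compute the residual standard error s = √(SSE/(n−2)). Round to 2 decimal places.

s = 3.61

x=1: ŷ = 15 + 1 = 16; e = 21 − 16 = 5
x=5: ŷ = 15 + 5 = 20; e = 16 − 20 = -4
x=7: ŷ = 15 + 7 = 22; e = 19 − 22 = -3
x=13: ŷ = 15 + 13 = 28; e = 29 − 28 = 1
x=17: ŷ = 15 + 17 = 32; e = 32 − 32 = 0
x=23: ŷ = 15 + 23 = 38; e = 39 − 38 = 1
SSE = 25 + 16 + 9 + 1 + 0 + 1 = 52
s = √(52/4) = √13 ≈ 3.61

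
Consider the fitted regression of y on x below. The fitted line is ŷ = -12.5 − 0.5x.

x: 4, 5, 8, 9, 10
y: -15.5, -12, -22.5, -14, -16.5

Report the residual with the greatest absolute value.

e = -6

x=4: ŷ = -12.5 − 0.5·4 = -14.5; e = -15.5 − (-14.5) = -1
x=5: ŷ = -12.5 − 0.5·5 = -15; e = -12 − (-15) = 3
x=8: ŷ = -12.5 − 0.5·8 = -16.5; e = -22.5 − (-16.5) = -6
x=9: ŷ = -12.5 − 0.5·9 = -17; e = -14 − (-17) = 3
x=10: ŷ = -12.5 − 0.5·10 = -17.5; e = -16.5 − (-17.5) = 1
Largest |e| is 6 at x = 8, residual -6.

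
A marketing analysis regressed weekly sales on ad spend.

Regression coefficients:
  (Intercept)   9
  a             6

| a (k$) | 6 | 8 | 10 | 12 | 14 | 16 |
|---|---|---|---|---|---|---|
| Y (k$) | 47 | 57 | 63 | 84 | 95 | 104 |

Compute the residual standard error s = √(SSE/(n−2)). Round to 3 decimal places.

s = 3.674

a=6: Ŷ = 9 + 6·6 = 45; e = 47 − 45 = 2
a=8: Ŷ = 9 + 6·8 = 57; e = 57 − 57 = 0
a=10: Ŷ = 9 + 6·10 = 69; e = 63 − 69 = -6
a=12: Ŷ = 9 + 6·12 = 81; e = 84 − 81 = 3
a=14: Ŷ = 9 + 6·14 = 93; e = 95 − 93 = 2
a=16: Ŷ = 9 + 6·16 = 105; e = 104 − 105 = -1
SSE = 4 + 0 + 36 + 9 + 4 + 1 = 54
s = √(54/4) = √13.5 ≈ 3.674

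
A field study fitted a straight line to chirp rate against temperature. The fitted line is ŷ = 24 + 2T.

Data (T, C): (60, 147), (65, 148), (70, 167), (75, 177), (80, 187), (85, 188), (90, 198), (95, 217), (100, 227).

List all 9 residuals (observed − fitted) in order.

3, -6, 3, 3, 3, -6, -6, 3, 3

T=60: ŷ = 24 + 2·60 = 144; e = 147 − 144 = 3
T=65: ŷ = 24 + 2·65 = 154; e = 148 − 154 = -6
T=70: ŷ = 24 + 2·70 = 164; e = 167 − 164 = 3
T=75: ŷ = 24 + 2·75 = 174; e = 177 − 174 = 3
T=80: ŷ = 24 + 2·80 = 184; e = 187 − 184 = 3
T=85: ŷ = 24 + 2·85 = 194; e = 188 − 194 = -6
T=90: ŷ = 24 + 2·90 = 204; e = 198 − 204 = -6
T=95: ŷ = 24 + 2·95 = 214; e = 217 − 214 = 3
T=100: ŷ = 24 + 2·100 = 224; e = 227 − 224 = 3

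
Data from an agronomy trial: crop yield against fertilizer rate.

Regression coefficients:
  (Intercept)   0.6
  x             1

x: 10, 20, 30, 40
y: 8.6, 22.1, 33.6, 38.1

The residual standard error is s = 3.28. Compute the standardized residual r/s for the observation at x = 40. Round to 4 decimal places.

ŷ = 0.6 + 40 = 40.6
r = 38.1 − 40.6 = -2.5
r/s = -2.5 / 3.28 = -0.7622

-0.7622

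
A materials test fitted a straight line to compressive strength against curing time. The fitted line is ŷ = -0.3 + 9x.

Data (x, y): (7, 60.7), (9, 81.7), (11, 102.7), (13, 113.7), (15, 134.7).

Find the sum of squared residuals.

SSE = 30

x=7: ŷ = -0.3 + 9·7 = 62.7; r = 60.7 − 62.7 = -2
x=9: ŷ = -0.3 + 9·9 = 80.7; r = 81.7 − 80.7 = 1
x=11: ŷ = -0.3 + 9·11 = 98.7; r = 102.7 − 98.7 = 4
x=13: ŷ = -0.3 + 9·13 = 116.7; r = 113.7 − 116.7 = -3
x=15: ŷ = -0.3 + 9·15 = 134.7; r = 134.7 − 134.7 = 0
SSE = 4 + 1 + 16 + 9 + 0 = 30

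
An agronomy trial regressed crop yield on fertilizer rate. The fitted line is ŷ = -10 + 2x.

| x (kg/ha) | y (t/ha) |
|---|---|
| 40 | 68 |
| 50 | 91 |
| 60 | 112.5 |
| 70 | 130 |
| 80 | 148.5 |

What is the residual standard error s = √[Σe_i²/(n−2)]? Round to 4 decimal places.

s = 2.1213

x=40: ŷ = -10 + 2·40 = 70; e = 68 − 70 = -2
x=50: ŷ = -10 + 2·50 = 90; e = 91 − 90 = 1
x=60: ŷ = -10 + 2·60 = 110; e = 112.5 − 110 = 2.5
x=70: ŷ = -10 + 2·70 = 130; e = 130 − 130 = 0
x=80: ŷ = -10 + 2·80 = 150; e = 148.5 − 150 = -1.5
SSE = 4 + 1 + 6.25 + 0 + 2.25 = 13.5
s = √(13.5/3) = √4.5 ≈ 2.1213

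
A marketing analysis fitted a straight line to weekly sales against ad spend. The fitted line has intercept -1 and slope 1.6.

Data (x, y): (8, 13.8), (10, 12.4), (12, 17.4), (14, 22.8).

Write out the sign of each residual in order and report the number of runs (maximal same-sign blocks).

x=8: ŷ = -1 + 1.6·8 = 11.8; e = 13.8 − 11.8 = 2
x=10: ŷ = -1 + 1.6·10 = 15; e = 12.4 − 15 = -2.6
x=12: ŷ = -1 + 1.6·12 = 18.2; e = 17.4 − 18.2 = -0.8
x=14: ŷ = -1 + 1.6·14 = 21.4; e = 22.8 − 21.4 = 1.4
Signs: + − − +
Runs: +×1, −×2, +×1 → 3

3 runs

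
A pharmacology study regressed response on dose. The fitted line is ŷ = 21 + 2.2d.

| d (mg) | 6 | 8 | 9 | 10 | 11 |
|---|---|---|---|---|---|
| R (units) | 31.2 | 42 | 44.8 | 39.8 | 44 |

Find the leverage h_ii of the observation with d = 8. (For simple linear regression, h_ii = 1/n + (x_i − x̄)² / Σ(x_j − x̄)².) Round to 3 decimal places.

h = 0.243

d̄ = (6 + 8 + 9 + 10 + 11)/5 = 8.8
Σ(d − d̄)² = 7.84 + 0.64 + 0.04 + 1.44 + 4.84 = 14.8
h = 1/5 + (-0.8)²/14.8 = 0.2 + 0.0432432 = 0.243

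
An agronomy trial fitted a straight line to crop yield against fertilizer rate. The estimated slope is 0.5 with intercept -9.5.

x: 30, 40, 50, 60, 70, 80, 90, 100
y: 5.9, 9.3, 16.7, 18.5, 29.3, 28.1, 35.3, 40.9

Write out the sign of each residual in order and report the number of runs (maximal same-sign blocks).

7 runs

x=30: ŷ = -9.5 + 0.5·30 = 5.5; r = 5.9 − 5.5 = 0.4
x=40: ŷ = -9.5 + 0.5·40 = 10.5; r = 9.3 − 10.5 = -1.2
x=50: ŷ = -9.5 + 0.5·50 = 15.5; r = 16.7 − 15.5 = 1.2
x=60: ŷ = -9.5 + 0.5·60 = 20.5; r = 18.5 − 20.5 = -2
x=70: ŷ = -9.5 + 0.5·70 = 25.5; r = 29.3 − 25.5 = 3.8
x=80: ŷ = -9.5 + 0.5·80 = 30.5; r = 28.1 − 30.5 = -2.4
x=90: ŷ = -9.5 + 0.5·90 = 35.5; r = 35.3 − 35.5 = -0.2
x=100: ŷ = -9.5 + 0.5·100 = 40.5; r = 40.9 − 40.5 = 0.4
Signs: + − + − + − − +
Runs: +×1, −×1, +×1, −×1, +×1, −×2, +×1 → 7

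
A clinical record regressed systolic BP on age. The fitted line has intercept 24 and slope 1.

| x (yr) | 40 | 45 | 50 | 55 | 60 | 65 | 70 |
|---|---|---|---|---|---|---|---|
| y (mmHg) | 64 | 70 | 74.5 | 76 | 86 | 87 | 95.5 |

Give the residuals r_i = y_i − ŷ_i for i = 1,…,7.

x=40: ŷ = 24 + 40 = 64; r = 64 − 64 = 0
x=45: ŷ = 24 + 45 = 69; r = 70 − 69 = 1
x=50: ŷ = 24 + 50 = 74; r = 74.5 − 74 = 0.5
x=55: ŷ = 24 + 55 = 79; r = 76 − 79 = -3
x=60: ŷ = 24 + 60 = 84; r = 86 − 84 = 2
x=65: ŷ = 24 + 65 = 89; r = 87 − 89 = -2
x=70: ŷ = 24 + 70 = 94; r = 95.5 − 94 = 1.5

0, 1, 0.5, -3, 2, -2, 1.5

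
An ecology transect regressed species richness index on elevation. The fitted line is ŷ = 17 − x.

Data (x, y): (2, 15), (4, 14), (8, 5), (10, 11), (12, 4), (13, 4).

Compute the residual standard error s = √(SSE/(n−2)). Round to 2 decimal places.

x=2: ŷ = 17 − 2 = 15; r = 15 − 15 = 0
x=4: ŷ = 17 − 4 = 13; r = 14 − 13 = 1
x=8: ŷ = 17 − 8 = 9; r = 5 − 9 = -4
x=10: ŷ = 17 − 10 = 7; r = 11 − 7 = 4
x=12: ŷ = 17 − 12 = 5; r = 4 − 5 = -1
x=13: ŷ = 17 − 13 = 4; r = 4 − 4 = 0
SSE = 0 + 1 + 16 + 16 + 1 + 0 = 34
s = √(34/4) = √8.5 ≈ 2.92

s = 2.92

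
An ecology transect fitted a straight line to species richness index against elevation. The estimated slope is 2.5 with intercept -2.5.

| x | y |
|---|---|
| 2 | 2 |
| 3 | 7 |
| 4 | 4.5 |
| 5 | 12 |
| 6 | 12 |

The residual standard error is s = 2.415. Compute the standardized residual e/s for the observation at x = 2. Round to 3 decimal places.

-0.207

ŷ = -2.5 + 2.5·2 = 2.5
e = 2 − 2.5 = -0.5
e/s = -0.5 / 2.415 = -0.207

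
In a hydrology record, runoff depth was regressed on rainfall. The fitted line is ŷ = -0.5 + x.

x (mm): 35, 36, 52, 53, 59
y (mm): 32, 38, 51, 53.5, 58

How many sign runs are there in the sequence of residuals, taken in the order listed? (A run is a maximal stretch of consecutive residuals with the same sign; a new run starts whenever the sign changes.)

5 runs

x=35: ŷ = -0.5 + 35 = 34.5; r = 32 − 34.5 = -2.5
x=36: ŷ = -0.5 + 36 = 35.5; r = 38 − 35.5 = 2.5
x=52: ŷ = -0.5 + 52 = 51.5; r = 51 − 51.5 = -0.5
x=53: ŷ = -0.5 + 53 = 52.5; r = 53.5 − 52.5 = 1
x=59: ŷ = -0.5 + 59 = 58.5; r = 58 − 58.5 = -0.5
Signs: − + − + −
Runs: −×1, +×1, −×1, +×1, −×1 → 5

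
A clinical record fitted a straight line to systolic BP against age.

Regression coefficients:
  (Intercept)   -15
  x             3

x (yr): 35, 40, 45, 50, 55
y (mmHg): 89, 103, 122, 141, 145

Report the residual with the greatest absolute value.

r = 6

x=35: ŷ = -15 + 3·35 = 90; r = 89 − 90 = -1
x=40: ŷ = -15 + 3·40 = 105; r = 103 − 105 = -2
x=45: ŷ = -15 + 3·45 = 120; r = 122 − 120 = 2
x=50: ŷ = -15 + 3·50 = 135; r = 141 − 135 = 6
x=55: ŷ = -15 + 3·55 = 150; r = 145 − 150 = -5
Largest |r| is 6 at x = 50, residual 6.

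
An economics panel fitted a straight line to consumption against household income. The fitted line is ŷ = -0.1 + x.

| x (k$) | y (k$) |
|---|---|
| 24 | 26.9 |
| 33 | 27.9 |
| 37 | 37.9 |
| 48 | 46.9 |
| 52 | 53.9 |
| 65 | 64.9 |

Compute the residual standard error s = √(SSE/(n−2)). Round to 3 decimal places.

x=24: ŷ = -0.1 + 24 = 23.9; e = 26.9 − 23.9 = 3
x=33: ŷ = -0.1 + 33 = 32.9; e = 27.9 − 32.9 = -5
x=37: ŷ = -0.1 + 37 = 36.9; e = 37.9 − 36.9 = 1
x=48: ŷ = -0.1 + 48 = 47.9; e = 46.9 − 47.9 = -1
x=52: ŷ = -0.1 + 52 = 51.9; e = 53.9 − 51.9 = 2
x=65: ŷ = -0.1 + 65 = 64.9; e = 64.9 − 64.9 = 0
SSE = 9 + 25 + 1 + 1 + 4 + 0 = 40
s = √(40/4) = √10 ≈ 3.162

s = 3.162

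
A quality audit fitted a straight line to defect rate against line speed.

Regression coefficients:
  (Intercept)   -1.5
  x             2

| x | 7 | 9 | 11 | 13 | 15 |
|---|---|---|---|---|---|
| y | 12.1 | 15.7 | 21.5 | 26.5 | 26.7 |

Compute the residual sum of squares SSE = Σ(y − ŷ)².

x=7: ŷ = -1.5 + 2·7 = 12.5; e = 12.1 − 12.5 = -0.4
x=9: ŷ = -1.5 + 2·9 = 16.5; e = 15.7 − 16.5 = -0.8
x=11: ŷ = -1.5 + 2·11 = 20.5; e = 21.5 − 20.5 = 1
x=13: ŷ = -1.5 + 2·13 = 24.5; e = 26.5 − 24.5 = 2
x=15: ŷ = -1.5 + 2·15 = 28.5; e = 26.7 − 28.5 = -1.8
SSE = 0.16 + 0.64 + 1 + 4 + 3.24 = 9.04

SSE = 9.04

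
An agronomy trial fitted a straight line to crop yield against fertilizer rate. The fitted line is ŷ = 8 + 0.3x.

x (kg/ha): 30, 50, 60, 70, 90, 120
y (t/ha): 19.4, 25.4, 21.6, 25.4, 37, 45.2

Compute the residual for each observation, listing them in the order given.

2.4, 2.4, -4.4, -3.6, 2, 1.2

x=30: ŷ = 8 + 0.3·30 = 17; e = 19.4 − 17 = 2.4
x=50: ŷ = 8 + 0.3·50 = 23; e = 25.4 − 23 = 2.4
x=60: ŷ = 8 + 0.3·60 = 26; e = 21.6 − 26 = -4.4
x=70: ŷ = 8 + 0.3·70 = 29; e = 25.4 − 29 = -3.6
x=90: ŷ = 8 + 0.3·90 = 35; e = 37 − 35 = 2
x=120: ŷ = 8 + 0.3·120 = 44; e = 45.2 − 44 = 1.2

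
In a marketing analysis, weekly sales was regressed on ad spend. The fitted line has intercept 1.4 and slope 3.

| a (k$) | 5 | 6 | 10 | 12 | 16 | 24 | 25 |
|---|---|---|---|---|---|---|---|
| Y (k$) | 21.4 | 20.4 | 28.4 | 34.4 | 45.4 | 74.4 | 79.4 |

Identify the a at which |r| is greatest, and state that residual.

a=5: Ŷ = 1.4 + 3·5 = 16.4; r = 21.4 − 16.4 = 5
a=6: Ŷ = 1.4 + 3·6 = 19.4; r = 20.4 − 19.4 = 1
a=10: Ŷ = 1.4 + 3·10 = 31.4; r = 28.4 − 31.4 = -3
a=12: Ŷ = 1.4 + 3·12 = 37.4; r = 34.4 − 37.4 = -3
a=16: Ŷ = 1.4 + 3·16 = 49.4; r = 45.4 − 49.4 = -4
a=24: Ŷ = 1.4 + 3·24 = 73.4; r = 74.4 − 73.4 = 1
a=25: Ŷ = 1.4 + 3·25 = 76.4; r = 79.4 − 76.4 = 3
Largest |r| is 5 at a = 5, residual 5.

a = 5, r = 5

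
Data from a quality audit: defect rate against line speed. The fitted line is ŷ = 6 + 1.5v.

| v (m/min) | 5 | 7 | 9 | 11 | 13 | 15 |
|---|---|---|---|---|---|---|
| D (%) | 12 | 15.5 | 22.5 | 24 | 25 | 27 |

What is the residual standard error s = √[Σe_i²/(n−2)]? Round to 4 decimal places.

v=5: ŷ = 6 + 1.5·5 = 13.5; e = 12 − 13.5 = -1.5
v=7: ŷ = 6 + 1.5·7 = 16.5; e = 15.5 − 16.5 = -1
v=9: ŷ = 6 + 1.5·9 = 19.5; e = 22.5 − 19.5 = 3
v=11: ŷ = 6 + 1.5·11 = 22.5; e = 24 − 22.5 = 1.5
v=13: ŷ = 6 + 1.5·13 = 25.5; e = 25 − 25.5 = -0.5
v=15: ŷ = 6 + 1.5·15 = 28.5; e = 27 − 28.5 = -1.5
SSE = 2.25 + 1 + 9 + 2.25 + 0.25 + 2.25 = 17
s = √(17/4) = √4.25 ≈ 2.0616

s = 2.0616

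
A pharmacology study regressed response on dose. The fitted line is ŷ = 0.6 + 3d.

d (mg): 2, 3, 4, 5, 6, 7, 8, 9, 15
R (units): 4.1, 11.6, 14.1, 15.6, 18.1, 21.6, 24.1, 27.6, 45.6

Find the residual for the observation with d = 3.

e = 2

ŷ = 0.6 + 3·3 = 9.6
e = 11.6 − 9.6 = 2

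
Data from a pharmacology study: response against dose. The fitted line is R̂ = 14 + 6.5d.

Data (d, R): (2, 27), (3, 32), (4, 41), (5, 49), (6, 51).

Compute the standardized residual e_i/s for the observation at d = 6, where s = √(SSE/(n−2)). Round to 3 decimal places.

-0.943

d=2: R̂ = 14 + 6.5·2 = 27; e = 27 − 27 = 0
d=3: R̂ = 14 + 6.5·3 = 33.5; e = 32 − 33.5 = -1.5
d=4: R̂ = 14 + 6.5·4 = 40; e = 41 − 40 = 1
d=5: R̂ = 14 + 6.5·5 = 46.5; e = 49 − 46.5 = 2.5
d=6: R̂ = 14 + 6.5·6 = 53; e = 51 − 53 = -2
SSE = 0 + 2.25 + 1 + 6.25 + 4 = 13.5
s = √(13.5/3) = 2.12132
e/s = -2 / 2.12132 = -0.943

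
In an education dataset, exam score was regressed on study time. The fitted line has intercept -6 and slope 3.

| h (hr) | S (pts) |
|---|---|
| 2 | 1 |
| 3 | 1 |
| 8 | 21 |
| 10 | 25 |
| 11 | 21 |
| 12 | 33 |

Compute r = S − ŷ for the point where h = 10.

r = 1

ŷ = -6 + 3·10 = 24
r = 25 − 24 = 1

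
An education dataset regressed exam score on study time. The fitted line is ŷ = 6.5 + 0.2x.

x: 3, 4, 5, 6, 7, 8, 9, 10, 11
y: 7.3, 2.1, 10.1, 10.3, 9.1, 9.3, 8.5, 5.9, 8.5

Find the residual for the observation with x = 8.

ŷ = 6.5 + 0.2·8 = 8.1
r = 9.3 − 8.1 = 1.2

r = 1.2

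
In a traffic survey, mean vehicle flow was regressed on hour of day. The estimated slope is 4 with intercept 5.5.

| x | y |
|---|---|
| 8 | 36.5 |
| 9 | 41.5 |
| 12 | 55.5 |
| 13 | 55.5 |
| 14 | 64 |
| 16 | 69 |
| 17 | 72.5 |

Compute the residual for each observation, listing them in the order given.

-1, 0, 2, -2, 2.5, -0.5, -1

x=8: ŷ = 5.5 + 4·8 = 37.5; e = 36.5 − 37.5 = -1
x=9: ŷ = 5.5 + 4·9 = 41.5; e = 41.5 − 41.5 = 0
x=12: ŷ = 5.5 + 4·12 = 53.5; e = 55.5 − 53.5 = 2
x=13: ŷ = 5.5 + 4·13 = 57.5; e = 55.5 − 57.5 = -2
x=14: ŷ = 5.5 + 4·14 = 61.5; e = 64 − 61.5 = 2.5
x=16: ŷ = 5.5 + 4·16 = 69.5; e = 69 − 69.5 = -0.5
x=17: ŷ = 5.5 + 4·17 = 73.5; e = 72.5 − 73.5 = -1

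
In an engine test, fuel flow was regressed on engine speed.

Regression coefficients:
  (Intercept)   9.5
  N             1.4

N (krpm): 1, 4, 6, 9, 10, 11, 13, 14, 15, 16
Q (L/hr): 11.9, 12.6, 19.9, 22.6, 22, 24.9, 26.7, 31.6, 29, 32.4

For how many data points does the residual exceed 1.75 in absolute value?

N=1: ŷ = 9.5 + 1.4·1 = 10.9; e = 11.9 − 10.9 = 1
N=4: ŷ = 9.5 + 1.4·4 = 15.1; e = 12.6 − 15.1 = -2.5
N=6: ŷ = 9.5 + 1.4·6 = 17.9; e = 19.9 − 17.9 = 2
N=9: ŷ = 9.5 + 1.4·9 = 22.1; e = 22.6 − 22.1 = 0.5
N=10: ŷ = 9.5 + 1.4·10 = 23.5; e = 22 − 23.5 = -1.5
N=11: ŷ = 9.5 + 1.4·11 = 24.9; e = 24.9 − 24.9 = 0
N=13: ŷ = 9.5 + 1.4·13 = 27.7; e = 26.7 − 27.7 = -1
N=14: ŷ = 9.5 + 1.4·14 = 29.1; e = 31.6 − 29.1 = 2.5
N=15: ŷ = 9.5 + 1.4·15 = 30.5; e = 29 − 30.5 = -1.5
N=16: ŷ = 9.5 + 1.4·16 = 31.9; e = 32.4 − 31.9 = 0.5
|e| > 1.75: N=4 (|e|=2.5), N=6 (|e|=2), N=14 (|e|=2.5) → 3

3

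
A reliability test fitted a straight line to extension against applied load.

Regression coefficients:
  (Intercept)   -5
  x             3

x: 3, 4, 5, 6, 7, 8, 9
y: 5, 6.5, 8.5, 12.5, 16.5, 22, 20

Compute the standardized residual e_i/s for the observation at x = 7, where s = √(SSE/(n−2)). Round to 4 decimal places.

0.2712

x=3: ŷ = -5 + 3·3 = 4; e = 5 − 4 = 1
x=4: ŷ = -5 + 3·4 = 7; e = 6.5 − 7 = -0.5
x=5: ŷ = -5 + 3·5 = 10; e = 8.5 − 10 = -1.5
x=6: ŷ = -5 + 3·6 = 13; e = 12.5 − 13 = -0.5
x=7: ŷ = -5 + 3·7 = 16; e = 16.5 − 16 = 0.5
x=8: ŷ = -5 + 3·8 = 19; e = 22 − 19 = 3
x=9: ŷ = -5 + 3·9 = 22; e = 20 − 22 = -2
SSE = 1 + 0.25 + 2.25 + 0.25 + 0.25 + 9 + 4 = 17
s = √(17/5) = 1.84391
e/s = 0.5 / 1.84391 = 0.2712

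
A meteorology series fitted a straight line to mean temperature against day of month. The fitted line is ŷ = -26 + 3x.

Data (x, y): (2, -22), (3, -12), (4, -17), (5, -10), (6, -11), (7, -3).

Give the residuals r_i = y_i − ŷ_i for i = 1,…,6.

-2, 5, -3, 1, -3, 2

x=2: ŷ = -26 + 3·2 = -20; r = -22 − (-20) = -2
x=3: ŷ = -26 + 3·3 = -17; r = -12 − (-17) = 5
x=4: ŷ = -26 + 3·4 = -14; r = -17 − (-14) = -3
x=5: ŷ = -26 + 3·5 = -11; r = -10 − (-11) = 1
x=6: ŷ = -26 + 3·6 = -8; r = -11 − (-8) = -3
x=7: ŷ = -26 + 3·7 = -5; r = -3 − (-5) = 2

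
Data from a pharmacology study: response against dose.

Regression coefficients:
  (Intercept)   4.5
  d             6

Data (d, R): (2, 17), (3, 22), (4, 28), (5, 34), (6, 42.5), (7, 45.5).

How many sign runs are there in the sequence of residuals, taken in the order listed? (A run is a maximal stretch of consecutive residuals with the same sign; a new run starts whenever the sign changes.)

4 runs

d=2: ŷ = 4.5 + 6·2 = 16.5; e = 17 − 16.5 = 0.5
d=3: ŷ = 4.5 + 6·3 = 22.5; e = 22 − 22.5 = -0.5
d=4: ŷ = 4.5 + 6·4 = 28.5; e = 28 − 28.5 = -0.5
d=5: ŷ = 4.5 + 6·5 = 34.5; e = 34 − 34.5 = -0.5
d=6: ŷ = 4.5 + 6·6 = 40.5; e = 42.5 − 40.5 = 2
d=7: ŷ = 4.5 + 6·7 = 46.5; e = 45.5 − 46.5 = -1
Signs: + − − − + −
Runs: +×1, −×3, +×1, −×1 → 4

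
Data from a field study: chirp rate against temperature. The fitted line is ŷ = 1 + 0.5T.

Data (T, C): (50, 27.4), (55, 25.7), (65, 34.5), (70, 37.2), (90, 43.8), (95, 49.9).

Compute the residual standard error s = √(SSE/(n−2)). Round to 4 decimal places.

T=50: ŷ = 1 + 0.5·50 = 26; e = 27.4 − 26 = 1.4
T=55: ŷ = 1 + 0.5·55 = 28.5; e = 25.7 − 28.5 = -2.8
T=65: ŷ = 1 + 0.5·65 = 33.5; e = 34.5 − 33.5 = 1
T=70: ŷ = 1 + 0.5·70 = 36; e = 37.2 − 36 = 1.2
T=90: ŷ = 1 + 0.5·90 = 46; e = 43.8 − 46 = -2.2
T=95: ŷ = 1 + 0.5·95 = 48.5; e = 49.9 − 48.5 = 1.4
SSE = 1.96 + 7.84 + 1 + 1.44 + 4.84 + 1.96 = 19.04
s = √(19.04/4) = √4.76 ≈ 2.1817

s = 2.1817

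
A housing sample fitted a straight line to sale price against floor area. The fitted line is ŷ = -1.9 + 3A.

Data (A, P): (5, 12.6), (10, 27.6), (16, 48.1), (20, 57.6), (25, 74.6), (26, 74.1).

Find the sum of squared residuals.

A=5: ŷ = -1.9 + 3·5 = 13.1; r = 12.6 − 13.1 = -0.5
A=10: ŷ = -1.9 + 3·10 = 28.1; r = 27.6 − 28.1 = -0.5
A=16: ŷ = -1.9 + 3·16 = 46.1; r = 48.1 − 46.1 = 2
A=20: ŷ = -1.9 + 3·20 = 58.1; r = 57.6 − 58.1 = -0.5
A=25: ŷ = -1.9 + 3·25 = 73.1; r = 74.6 − 73.1 = 1.5
A=26: ŷ = -1.9 + 3·26 = 76.1; r = 74.1 − 76.1 = -2
SSE = 0.25 + 0.25 + 4 + 0.25 + 2.25 + 4 = 11

SSE = 11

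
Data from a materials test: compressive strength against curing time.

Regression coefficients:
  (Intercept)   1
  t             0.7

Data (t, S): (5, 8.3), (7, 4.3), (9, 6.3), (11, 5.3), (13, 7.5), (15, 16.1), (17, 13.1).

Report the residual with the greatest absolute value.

r = 4.6

t=5: Ŝ = 1 + 0.7·5 = 4.5; r = 8.3 − 4.5 = 3.8
t=7: Ŝ = 1 + 0.7·7 = 5.9; r = 4.3 − 5.9 = -1.6
t=9: Ŝ = 1 + 0.7·9 = 7.3; r = 6.3 − 7.3 = -1
t=11: Ŝ = 1 + 0.7·11 = 8.7; r = 5.3 − 8.7 = -3.4
t=13: Ŝ = 1 + 0.7·13 = 10.1; r = 7.5 − 10.1 = -2.6
t=15: Ŝ = 1 + 0.7·15 = 11.5; r = 16.1 − 11.5 = 4.6
t=17: Ŝ = 1 + 0.7·17 = 12.9; r = 13.1 − 12.9 = 0.2
Largest |r| is 4.6 at t = 15, residual 4.6.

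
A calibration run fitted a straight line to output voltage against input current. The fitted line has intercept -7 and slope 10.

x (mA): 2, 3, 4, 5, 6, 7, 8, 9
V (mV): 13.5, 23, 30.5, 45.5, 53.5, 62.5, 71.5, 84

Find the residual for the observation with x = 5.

V̂ = -7 + 10·5 = 43
e = 45.5 − 43 = 2.5

e = 2.5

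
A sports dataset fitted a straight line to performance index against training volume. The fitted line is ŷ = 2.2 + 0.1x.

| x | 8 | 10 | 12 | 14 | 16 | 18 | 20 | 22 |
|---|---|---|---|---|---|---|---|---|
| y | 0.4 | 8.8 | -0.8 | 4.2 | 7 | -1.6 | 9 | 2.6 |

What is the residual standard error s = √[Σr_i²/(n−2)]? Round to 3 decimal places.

s = 4.546

x=8: ŷ = 2.2 + 0.1·8 = 3; r = 0.4 − 3 = -2.6
x=10: ŷ = 2.2 + 0.1·10 = 3.2; r = 8.8 − 3.2 = 5.6
x=12: ŷ = 2.2 + 0.1·12 = 3.4; r = -0.8 − 3.4 = -4.2
x=14: ŷ = 2.2 + 0.1·14 = 3.6; r = 4.2 − 3.6 = 0.6
x=16: ŷ = 2.2 + 0.1·16 = 3.8; r = 7 − 3.8 = 3.2
x=18: ŷ = 2.2 + 0.1·18 = 4; r = -1.6 − 4 = -5.6
x=20: ŷ = 2.2 + 0.1·20 = 4.2; r = 9 − 4.2 = 4.8
x=22: ŷ = 2.2 + 0.1·22 = 4.4; r = 2.6 − 4.4 = -1.8
SSE = 6.76 + 31.36 + 17.64 + 0.36 + 10.24 + 31.36 + 23.04 + 3.24 = 124
s = √(124/6) = √20.6667 ≈ 4.546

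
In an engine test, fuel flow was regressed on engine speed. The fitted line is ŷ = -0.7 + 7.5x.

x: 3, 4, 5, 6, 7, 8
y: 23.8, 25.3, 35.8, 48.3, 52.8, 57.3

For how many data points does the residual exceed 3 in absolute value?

x=3: ŷ = -0.7 + 7.5·3 = 21.8; e = 23.8 − 21.8 = 2
x=4: ŷ = -0.7 + 7.5·4 = 29.3; e = 25.3 − 29.3 = -4
x=5: ŷ = -0.7 + 7.5·5 = 36.8; e = 35.8 − 36.8 = -1
x=6: ŷ = -0.7 + 7.5·6 = 44.3; e = 48.3 − 44.3 = 4
x=7: ŷ = -0.7 + 7.5·7 = 51.8; e = 52.8 − 51.8 = 1
x=8: ŷ = -0.7 + 7.5·8 = 59.3; e = 57.3 − 59.3 = -2
|e| > 3: x=4 (|e|=4), x=6 (|e|=4) → 2

2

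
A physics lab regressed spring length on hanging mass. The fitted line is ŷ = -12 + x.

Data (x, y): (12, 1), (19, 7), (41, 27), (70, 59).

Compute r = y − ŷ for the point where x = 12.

r = 1

ŷ = -12 + 12 = 0
r = 1 − 0 = 1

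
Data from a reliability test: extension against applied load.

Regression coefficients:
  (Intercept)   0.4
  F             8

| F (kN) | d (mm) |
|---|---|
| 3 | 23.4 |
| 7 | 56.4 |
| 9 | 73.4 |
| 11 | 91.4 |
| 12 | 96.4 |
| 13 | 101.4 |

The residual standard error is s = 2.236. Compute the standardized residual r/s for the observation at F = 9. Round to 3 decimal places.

0.447

ŷ = 0.4 + 8·9 = 72.4
r = 73.4 − 72.4 = 1
r/s = 1 / 2.236 = 0.447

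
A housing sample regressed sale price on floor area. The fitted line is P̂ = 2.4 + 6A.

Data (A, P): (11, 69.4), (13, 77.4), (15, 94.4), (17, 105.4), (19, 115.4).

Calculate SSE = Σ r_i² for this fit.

SSE = 16

A=11: P̂ = 2.4 + 6·11 = 68.4; r = 69.4 − 68.4 = 1
A=13: P̂ = 2.4 + 6·13 = 80.4; r = 77.4 − 80.4 = -3
A=15: P̂ = 2.4 + 6·15 = 92.4; r = 94.4 − 92.4 = 2
A=17: P̂ = 2.4 + 6·17 = 104.4; r = 105.4 − 104.4 = 1
A=19: P̂ = 2.4 + 6·19 = 116.4; r = 115.4 − 116.4 = -1
SSE = 1 + 9 + 4 + 1 + 1 = 16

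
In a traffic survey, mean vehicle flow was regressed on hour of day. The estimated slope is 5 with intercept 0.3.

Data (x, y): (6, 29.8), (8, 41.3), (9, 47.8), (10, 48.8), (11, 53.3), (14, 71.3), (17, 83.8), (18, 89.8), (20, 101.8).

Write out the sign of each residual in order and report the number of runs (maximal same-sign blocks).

x=6: ŷ = 0.3 + 5·6 = 30.3; r = 29.8 − 30.3 = -0.5
x=8: ŷ = 0.3 + 5·8 = 40.3; r = 41.3 − 40.3 = 1
x=9: ŷ = 0.3 + 5·9 = 45.3; r = 47.8 − 45.3 = 2.5
x=10: ŷ = 0.3 + 5·10 = 50.3; r = 48.8 − 50.3 = -1.5
x=11: ŷ = 0.3 + 5·11 = 55.3; r = 53.3 − 55.3 = -2
x=14: ŷ = 0.3 + 5·14 = 70.3; r = 71.3 − 70.3 = 1
x=17: ŷ = 0.3 + 5·17 = 85.3; r = 83.8 − 85.3 = -1.5
x=18: ŷ = 0.3 + 5·18 = 90.3; r = 89.8 − 90.3 = -0.5
x=20: ŷ = 0.3 + 5·20 = 100.3; r = 101.8 − 100.3 = 1.5
Signs: − + + − − + − − +
Runs: −×1, +×2, −×2, +×1, −×2, +×1 → 6

6 runs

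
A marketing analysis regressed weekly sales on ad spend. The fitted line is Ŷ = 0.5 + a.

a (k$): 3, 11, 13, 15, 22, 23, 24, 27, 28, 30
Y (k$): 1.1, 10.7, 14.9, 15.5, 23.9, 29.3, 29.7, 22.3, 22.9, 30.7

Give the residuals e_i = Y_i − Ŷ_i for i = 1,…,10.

-2.4, -0.8, 1.4, 0, 1.4, 5.8, 5.2, -5.2, -5.6, 0.2

a=3: Ŷ = 0.5 + 3 = 3.5; e = 1.1 − 3.5 = -2.4
a=11: Ŷ = 0.5 + 11 = 11.5; e = 10.7 − 11.5 = -0.8
a=13: Ŷ = 0.5 + 13 = 13.5; e = 14.9 − 13.5 = 1.4
a=15: Ŷ = 0.5 + 15 = 15.5; e = 15.5 − 15.5 = 0
a=22: Ŷ = 0.5 + 22 = 22.5; e = 23.9 − 22.5 = 1.4
a=23: Ŷ = 0.5 + 23 = 23.5; e = 29.3 − 23.5 = 5.8
a=24: Ŷ = 0.5 + 24 = 24.5; e = 29.7 − 24.5 = 5.2
a=27: Ŷ = 0.5 + 27 = 27.5; e = 22.3 − 27.5 = -5.2
a=28: Ŷ = 0.5 + 28 = 28.5; e = 22.9 − 28.5 = -5.6
a=30: Ŷ = 0.5 + 30 = 30.5; e = 30.7 − 30.5 = 0.2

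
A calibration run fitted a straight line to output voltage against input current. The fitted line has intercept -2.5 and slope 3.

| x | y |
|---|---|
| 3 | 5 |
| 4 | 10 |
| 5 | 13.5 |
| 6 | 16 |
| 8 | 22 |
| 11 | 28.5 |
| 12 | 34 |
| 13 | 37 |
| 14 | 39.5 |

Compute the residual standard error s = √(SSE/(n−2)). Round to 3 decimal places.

x=3: ŷ = -2.5 + 3·3 = 6.5; e = 5 − 6.5 = -1.5
x=4: ŷ = -2.5 + 3·4 = 9.5; e = 10 − 9.5 = 0.5
x=5: ŷ = -2.5 + 3·5 = 12.5; e = 13.5 − 12.5 = 1
x=6: ŷ = -2.5 + 3·6 = 15.5; e = 16 − 15.5 = 0.5
x=8: ŷ = -2.5 + 3·8 = 21.5; e = 22 − 21.5 = 0.5
x=11: ŷ = -2.5 + 3·11 = 30.5; e = 28.5 − 30.5 = -2
x=12: ŷ = -2.5 + 3·12 = 33.5; e = 34 − 33.5 = 0.5
x=13: ŷ = -2.5 + 3·13 = 36.5; e = 37 − 36.5 = 0.5
x=14: ŷ = -2.5 + 3·14 = 39.5; e = 39.5 − 39.5 = 0
SSE = 2.25 + 0.25 + 1 + 0.25 + 0.25 + 4 + 0.25 + 0.25 + 0 = 8.5
s = √(8.5/7) = √1.21429 ≈ 1.102

s = 1.102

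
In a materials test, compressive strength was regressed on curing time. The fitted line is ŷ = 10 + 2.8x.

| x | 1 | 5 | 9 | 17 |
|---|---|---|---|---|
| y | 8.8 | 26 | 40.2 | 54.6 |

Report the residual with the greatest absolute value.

e = 5

x=1: ŷ = 10 + 2.8·1 = 12.8; e = 8.8 − 12.8 = -4
x=5: ŷ = 10 + 2.8·5 = 24; e = 26 − 24 = 2
x=9: ŷ = 10 + 2.8·9 = 35.2; e = 40.2 − 35.2 = 5
x=17: ŷ = 10 + 2.8·17 = 57.6; e = 54.6 − 57.6 = -3
Largest |e| is 5 at x = 9, residual 5.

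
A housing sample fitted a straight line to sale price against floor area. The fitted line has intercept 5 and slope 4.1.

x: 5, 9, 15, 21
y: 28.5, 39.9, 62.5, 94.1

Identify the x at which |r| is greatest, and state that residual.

x = 15, r = -4

x=5: ŷ = 5 + 4.1·5 = 25.5; r = 28.5 − 25.5 = 3
x=9: ŷ = 5 + 4.1·9 = 41.9; r = 39.9 − 41.9 = -2
x=15: ŷ = 5 + 4.1·15 = 66.5; r = 62.5 − 66.5 = -4
x=21: ŷ = 5 + 4.1·21 = 91.1; r = 94.1 − 91.1 = 3
Largest |r| is 4 at x = 15, residual -4.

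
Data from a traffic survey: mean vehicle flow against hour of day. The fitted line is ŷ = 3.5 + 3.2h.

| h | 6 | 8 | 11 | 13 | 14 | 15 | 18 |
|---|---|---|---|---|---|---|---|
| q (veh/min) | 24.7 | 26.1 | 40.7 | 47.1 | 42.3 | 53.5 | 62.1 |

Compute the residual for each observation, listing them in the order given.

h=6: ŷ = 3.5 + 3.2·6 = 22.7; r = 24.7 − 22.7 = 2
h=8: ŷ = 3.5 + 3.2·8 = 29.1; r = 26.1 − 29.1 = -3
h=11: ŷ = 3.5 + 3.2·11 = 38.7; r = 40.7 − 38.7 = 2
h=13: ŷ = 3.5 + 3.2·13 = 45.1; r = 47.1 − 45.1 = 2
h=14: ŷ = 3.5 + 3.2·14 = 48.3; r = 42.3 − 48.3 = -6
h=15: ŷ = 3.5 + 3.2·15 = 51.5; r = 53.5 − 51.5 = 2
h=18: ŷ = 3.5 + 3.2·18 = 61.1; r = 62.1 − 61.1 = 1

2, -3, 2, 2, -6, 2, 1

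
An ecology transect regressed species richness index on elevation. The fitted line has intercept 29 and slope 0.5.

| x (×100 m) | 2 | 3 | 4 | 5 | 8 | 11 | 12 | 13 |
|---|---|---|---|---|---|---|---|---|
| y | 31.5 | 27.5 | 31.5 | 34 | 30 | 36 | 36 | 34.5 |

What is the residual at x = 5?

ŷ = 29 + 0.5·5 = 31.5
e = 34 − 31.5 = 2.5

e = 2.5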